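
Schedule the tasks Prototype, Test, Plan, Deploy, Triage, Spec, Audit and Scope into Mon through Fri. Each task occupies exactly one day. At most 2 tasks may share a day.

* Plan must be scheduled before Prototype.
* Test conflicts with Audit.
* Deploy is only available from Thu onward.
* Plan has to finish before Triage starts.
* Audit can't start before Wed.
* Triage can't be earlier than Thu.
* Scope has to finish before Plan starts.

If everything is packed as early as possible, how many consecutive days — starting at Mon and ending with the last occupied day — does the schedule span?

4 days

The precedence chain requires at least 3 distinct days.
With at most 2 per day and 8 tasks, at least 4 days are needed.
Deploy can't be placed before Thu — that is day 4 counting from Mon — so the schedule must run through at least 4 days.
4 works (last occupied day: Thu): for example Plan=Tue; Test=Mon; Triage=Thu; Audit=Wed; Spec=Tue; Deploy=Thu; Scope=Mon; Prototype=Wed.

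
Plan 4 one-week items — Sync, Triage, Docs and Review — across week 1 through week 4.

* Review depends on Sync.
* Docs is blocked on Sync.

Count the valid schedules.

56

Splitting on Sync: it can be week 1 (36), week 2 (16), week 3 (4). Listing each branch's schedules as (Triage, Docs, Review) by week number:
Sync=week 1: (1,2,2) (1,2,3) (1,2,4) (1,3,2) (1,3,3) (1,3,4) (1,4,2) (1,4,3) (1,4,4) (2,2,2) (2,2,3) (2,2,4) (2,3,2) (2,3,3) (2,3,4) (2,4,2) (2,4,3) (2,4,4) (3,2,2) (3,2,3) (3,2,4) (3,3,2) (3,3,3) (3,3,4) (3,4,2) (3,4,3) (3,4,4) (4,2,2) (4,2,3) (4,2,4) (4,3,2) (4,3,3) (4,3,4) (4,4,2) (4,4,3) (4,4,4) — 36.
Sync=week 2: (1,3,3) (1,3,4) (1,4,3) (1,4,4) (2,3,3) (2,3,4) (2,4,3) (2,4,4) (3,3,3) (3,3,4) (3,4,3) (3,4,4) (4,3,3) (4,3,4) (4,4,3) (4,4,4) — 16.
Sync=week 3: (1,4,4) (2,4,4) (3,4,4) (4,4,4) — 4.
Summing: 36 + 16 + 4 = 56.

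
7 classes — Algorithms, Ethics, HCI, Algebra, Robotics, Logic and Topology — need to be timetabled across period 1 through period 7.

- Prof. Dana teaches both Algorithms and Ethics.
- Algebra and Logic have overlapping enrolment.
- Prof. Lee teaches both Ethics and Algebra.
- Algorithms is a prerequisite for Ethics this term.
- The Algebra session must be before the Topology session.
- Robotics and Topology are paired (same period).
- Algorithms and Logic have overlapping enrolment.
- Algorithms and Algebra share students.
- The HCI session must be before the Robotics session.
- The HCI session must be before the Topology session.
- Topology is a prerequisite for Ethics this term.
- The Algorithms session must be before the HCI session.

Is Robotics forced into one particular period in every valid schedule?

Robotics can be period 3 (e.g. Algorithms -> period 1; HCI -> period 2; Ethics -> period 4; Topology -> period 3; Robotics -> period 3; Algebra -> period 2; Logic -> period 3) or period 4 (e.g. Logic -> period 3; Ethics -> period 5; HCI -> period 2; Algebra -> period 2; Algorithms -> period 1; Robotics -> period 4; Topology -> period 4).

No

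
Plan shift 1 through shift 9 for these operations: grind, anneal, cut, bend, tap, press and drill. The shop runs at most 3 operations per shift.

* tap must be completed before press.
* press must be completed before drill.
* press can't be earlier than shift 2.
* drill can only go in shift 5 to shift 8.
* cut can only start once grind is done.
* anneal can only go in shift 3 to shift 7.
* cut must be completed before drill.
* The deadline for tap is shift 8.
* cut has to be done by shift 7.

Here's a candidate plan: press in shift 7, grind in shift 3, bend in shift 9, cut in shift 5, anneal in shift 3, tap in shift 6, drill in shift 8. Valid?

Yes

press must be completed before drill — holds.
cut has to be done by shift 7 — holds.
tap must be completed before press — holds.
anneal can only go in shift 3 to shift 7 — holds.
The deadline for tap is shift 8 — holds.
cut can only start once grind is done — holds.
The shop runs at most 3 operations per shift — holds.
press can't be earlier than shift 2 — holds.
cut must be completed before drill — holds.
drill can only go in shift 5 to shift 8 — holds.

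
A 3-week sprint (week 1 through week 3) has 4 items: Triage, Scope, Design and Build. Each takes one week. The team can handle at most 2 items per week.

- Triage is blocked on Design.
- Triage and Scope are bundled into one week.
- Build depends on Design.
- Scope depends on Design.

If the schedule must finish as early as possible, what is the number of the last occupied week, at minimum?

week 3

The precedence chain requires at least 2 distinct weeks.
With at most 2 per week and 4 tasks, at least 2 weeks are needed.
Could 2 weeks be enough, i.e. nothing placed later than week 2? No: Build must come after Design (at week 1 or later) → {week 2}; Design must come before Build (at week 2 or earlier) → {week 1}; Scope must come after Design (at week 1 or later) → {week 2}; Triage must come after Design (at week 1 or later) → {week 2}; that puts Triage, Scope and Build all in week 2 — more than 2 per week.
So 2 weeks is not enough.
3 works (last occupied week: week 3): for example Triage in week 2, Design in week 1, Build in week 3, Scope in week 2.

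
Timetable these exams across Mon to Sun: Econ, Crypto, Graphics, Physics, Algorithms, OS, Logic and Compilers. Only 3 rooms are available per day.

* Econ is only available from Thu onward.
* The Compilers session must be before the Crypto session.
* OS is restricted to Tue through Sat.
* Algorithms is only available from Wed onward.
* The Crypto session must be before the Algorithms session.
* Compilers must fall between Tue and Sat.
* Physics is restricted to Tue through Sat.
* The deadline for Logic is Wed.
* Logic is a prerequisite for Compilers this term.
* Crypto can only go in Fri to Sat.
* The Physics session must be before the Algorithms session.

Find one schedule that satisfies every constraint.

Algorithms -> Sat, Compilers -> Tue, Crypto -> Fri, OS -> Tue, Econ -> Thu, Graphics -> Mon, Logic -> Mon, Physics -> Tue

Checking: Crypto(Fri) before Algorithms(Sat); Logic(Mon) before Compilers(Tue); Compilers(Tue) before Crypto(Fri); Physics(Tue) before Algorithms(Sat); Econ=Thu in [Thu,Sun]; Crypto=Fri in [Fri,Sat]; Algorithms=Sat in [Wed,Sun]; Physics=Tue in [Tue,Sat]; Logic=Mon in [Mon,Wed]; OS=Tue in [Tue,Sat]; Compilers=Tue in [Tue,Sat]; max 3 per day (cap 3).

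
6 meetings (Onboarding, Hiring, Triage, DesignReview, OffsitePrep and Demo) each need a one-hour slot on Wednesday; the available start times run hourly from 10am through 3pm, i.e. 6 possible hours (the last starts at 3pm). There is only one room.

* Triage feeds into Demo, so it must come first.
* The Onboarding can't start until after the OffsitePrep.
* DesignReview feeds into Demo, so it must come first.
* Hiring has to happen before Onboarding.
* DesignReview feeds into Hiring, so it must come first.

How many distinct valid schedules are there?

40

Splitting on Onboarding: it can be 1pm (3), 2pm (12), 3pm (25). Listing each branch's schedules as (Hiring, Triage, DesignReview, OffsitePrep, Demo):
Onboarding=1pm: (11am,2pm,10am,12pm,3pm) (12pm,2pm,10am,11am,3pm) (12pm,2pm,11am,10am,3pm) — 3.
Onboarding=2pm: (11am,12pm,10am,1pm,3pm) (11am,1pm,10am,12pm,3pm) (12pm,10am,11am,1pm,3pm) (12pm,11am,10am,1pm,3pm) (12pm,1pm,10am,11am,3pm) (12pm,1pm,11am,10am,3pm) (1pm,10am,11am,12pm,3pm) (1pm,10am,12pm,11am,3pm) (1pm,11am,10am,12pm,3pm) (1pm,11am,12pm,10am,3pm) (1pm,12pm,10am,11am,3pm) (1pm,12pm,11am,10am,3pm) — 12.
Onboarding=3pm: (11am,12pm,10am,1pm,2pm) (11am,12pm,10am,2pm,1pm) (11am,1pm,10am,12pm,2pm) (12pm,10am,11am,1pm,2pm) (12pm,10am,11am,2pm,1pm) (12pm,11am,10am,1pm,2pm) (12pm,11am,10am,2pm,1pm) (12pm,1pm,10am,11am,2pm) (12pm,1pm,11am,10am,2pm) (1pm,10am,11am,12pm,2pm) (1pm,10am,11am,2pm,12pm) (1pm,10am,12pm,11am,2pm) (1pm,11am,10am,12pm,2pm) (1pm,11am,10am,2pm,12pm) (1pm,11am,12pm,10am,2pm) (1pm,12pm,10am,11am,2pm) (1pm,12pm,11am,10am,2pm) (2pm,10am,11am,12pm,1pm) (2pm,10am,11am,1pm,12pm) (2pm,10am,12pm,11am,1pm) (2pm,11am,10am,12pm,1pm) (2pm,11am,10am,1pm,12pm) (2pm,11am,12pm,10am,1pm) (2pm,12pm,10am,11am,1pm) (2pm,12pm,11am,10am,1pm) — 25.
Summing: 3 + 12 + 25 = 40.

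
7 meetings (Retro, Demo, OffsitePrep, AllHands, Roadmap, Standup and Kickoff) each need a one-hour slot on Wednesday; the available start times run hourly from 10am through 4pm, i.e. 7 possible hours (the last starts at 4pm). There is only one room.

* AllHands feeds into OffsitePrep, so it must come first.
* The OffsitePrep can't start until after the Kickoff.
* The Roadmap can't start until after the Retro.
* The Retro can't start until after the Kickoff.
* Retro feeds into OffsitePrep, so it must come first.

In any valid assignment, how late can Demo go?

Demo at 4pm is achievable: Standup -> 3pm; OffsitePrep -> 1pm; Kickoff -> 10am; Retro -> 11am; Demo -> 4pm; Roadmap -> 2pm; AllHands -> 12pm.

4pm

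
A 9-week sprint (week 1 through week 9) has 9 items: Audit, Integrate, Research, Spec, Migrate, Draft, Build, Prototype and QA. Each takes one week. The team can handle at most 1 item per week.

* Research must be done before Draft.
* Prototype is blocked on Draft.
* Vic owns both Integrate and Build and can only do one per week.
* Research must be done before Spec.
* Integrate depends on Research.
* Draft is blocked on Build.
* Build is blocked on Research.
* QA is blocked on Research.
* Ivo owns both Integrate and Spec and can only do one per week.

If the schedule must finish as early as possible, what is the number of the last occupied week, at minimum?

The precedence chain requires at least 4 distinct weeks.
With at most 1 per week and 9 tasks, at least 9 weeks are needed.
9 works (last occupied week: week 9): for example Audit in week 8, Migrate in week 9, Spec in week 5, Research in week 1, Draft in week 3, QA in week 7, Prototype in week 6, Integrate in week 4, Build in week 2.

week 9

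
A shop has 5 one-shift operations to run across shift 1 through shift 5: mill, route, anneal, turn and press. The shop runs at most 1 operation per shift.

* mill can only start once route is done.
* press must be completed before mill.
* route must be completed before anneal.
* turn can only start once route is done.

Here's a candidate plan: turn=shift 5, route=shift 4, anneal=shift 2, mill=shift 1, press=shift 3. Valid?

Invalid. mill can only start once route is done.

The shop runs at most 1 operation per shift — holds.
mill can only start once route is done — violated.
route must be completed before anneal — violated.
press must be completed before mill — violated.
turn can only start once route is done — holds.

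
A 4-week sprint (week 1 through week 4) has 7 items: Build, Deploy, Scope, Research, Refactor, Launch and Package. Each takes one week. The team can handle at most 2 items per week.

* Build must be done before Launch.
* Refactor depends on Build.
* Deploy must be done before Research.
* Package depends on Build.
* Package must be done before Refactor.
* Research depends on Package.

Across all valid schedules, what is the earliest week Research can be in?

Precedence pushes Research to at least week 3.
Research at week 3 is achievable: Deploy in week 1; Launch in week 2; Package in week 2; Refactor in week 3; Build in week 1; Scope in week 4; Research in week 3.

week 3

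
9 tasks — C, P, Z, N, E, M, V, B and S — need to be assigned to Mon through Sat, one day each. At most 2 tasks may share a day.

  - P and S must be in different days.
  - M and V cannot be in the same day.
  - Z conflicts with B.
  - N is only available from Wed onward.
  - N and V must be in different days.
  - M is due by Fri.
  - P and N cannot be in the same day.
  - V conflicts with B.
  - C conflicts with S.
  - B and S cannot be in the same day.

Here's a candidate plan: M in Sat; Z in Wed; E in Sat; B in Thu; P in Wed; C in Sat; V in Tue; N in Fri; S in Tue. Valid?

Invalid. M is due by Fri.

B and S cannot be in the same day — holds.
N is only available from Wed onward — holds.
P and N cannot be in the same day — holds.
M is due by Fri — violated.
M and V cannot be in the same day — holds.
At most 2 tasks may share a day — violated.
Z conflicts with B — holds.
P and S must be in different days — holds.
V conflicts with B — holds.
C conflicts with S — holds.
N and V must be in different days — holds.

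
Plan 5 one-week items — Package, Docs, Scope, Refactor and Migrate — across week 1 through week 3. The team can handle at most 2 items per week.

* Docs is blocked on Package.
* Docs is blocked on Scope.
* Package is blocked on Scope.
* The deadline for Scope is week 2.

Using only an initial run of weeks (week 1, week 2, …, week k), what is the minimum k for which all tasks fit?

3

The precedence chain requires at least 3 distinct weeks.
With at most 2 per week and 5 tasks, at least 3 weeks are needed.
3 works (last occupied week: week 3): for example Migrate -> week 2; Docs -> week 3; Refactor -> week 1; Scope -> week 1; Package -> week 2.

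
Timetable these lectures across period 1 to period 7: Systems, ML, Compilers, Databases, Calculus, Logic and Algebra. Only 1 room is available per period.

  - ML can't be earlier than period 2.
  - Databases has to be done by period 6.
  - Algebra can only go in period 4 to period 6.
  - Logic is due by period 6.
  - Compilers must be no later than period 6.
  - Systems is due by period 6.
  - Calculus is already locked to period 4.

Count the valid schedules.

48

Splitting on Systems: it can be period 1 (12), period 2 (12), period 3 (12), period 5 (6), period 6 (6). Listing each branch's schedules as (ML, Compilers, Databases, Calculus, Logic, Algebra) by period number:
Systems=period 1: (7,2,3,4,5,6) (7,2,3,4,6,5) (7,2,5,4,3,6) (7,2,6,4,3,5) (7,3,2,4,5,6) (7,3,2,4,6,5) (7,3,5,4,2,6) (7,3,6,4,2,5) (7,5,2,4,3,6) (7,5,3,4,2,6) (7,6,2,4,3,5) (7,6,3,4,2,5) — 12.
Systems=period 2: (7,1,3,4,5,6) (7,1,3,4,6,5) (7,1,5,4,3,6) (7,1,6,4,3,5) (7,3,1,4,5,6) (7,3,1,4,6,5) (7,3,5,4,1,6) (7,3,6,4,1,5) (7,5,1,4,3,6) (7,5,3,4,1,6) (7,6,1,4,3,5) (7,6,3,4,1,5) — 12.
Systems=period 3: (7,1,2,4,5,6) (7,1,2,4,6,5) (7,1,5,4,2,6) (7,1,6,4,2,5) (7,2,1,4,5,6) (7,2,1,4,6,5) (7,2,5,4,1,6) (7,2,6,4,1,5) (7,5,1,4,2,6) (7,5,2,4,1,6) (7,6,1,4,2,5) (7,6,2,4,1,5) — 12.
Systems=period 5: (7,1,2,4,3,6) (7,1,3,4,2,6) (7,2,1,4,3,6) (7,2,3,4,1,6) (7,3,1,4,2,6) (7,3,2,4,1,6) — 6.
Systems=period 6: (7,1,2,4,3,5) (7,1,3,4,2,5) (7,2,1,4,3,5) (7,2,3,4,1,5) (7,3,1,4,2,5) (7,3,2,4,1,5) — 6.
Summing: 12 + 12 + 12 + 6 + 6 = 48.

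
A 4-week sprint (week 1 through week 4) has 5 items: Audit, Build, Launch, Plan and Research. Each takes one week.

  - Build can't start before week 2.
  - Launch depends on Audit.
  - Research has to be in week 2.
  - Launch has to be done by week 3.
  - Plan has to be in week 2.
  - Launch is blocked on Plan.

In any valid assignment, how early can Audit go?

Downstream work caps Audit at week 2.
Audit at week 1 is achievable: Audit -> week 1, Plan -> week 2, Launch -> week 3, Research -> week 2, Build -> week 2.

week 1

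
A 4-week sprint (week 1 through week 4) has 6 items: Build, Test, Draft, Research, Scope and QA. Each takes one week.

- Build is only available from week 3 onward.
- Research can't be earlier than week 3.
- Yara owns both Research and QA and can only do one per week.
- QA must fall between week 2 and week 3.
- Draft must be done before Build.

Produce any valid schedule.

Research=week 3, Scope=week 1, Test=week 1, Build=week 3, Draft=week 1, QA=week 2

Checking: Draft(week 1) before Build(week 3); Research(week 3) != QA(week 2); QA=week 2 in [week 2,week 3]; Research=week 3 in [week 3,week 4]; Build=week 3 in [week 3,week 4].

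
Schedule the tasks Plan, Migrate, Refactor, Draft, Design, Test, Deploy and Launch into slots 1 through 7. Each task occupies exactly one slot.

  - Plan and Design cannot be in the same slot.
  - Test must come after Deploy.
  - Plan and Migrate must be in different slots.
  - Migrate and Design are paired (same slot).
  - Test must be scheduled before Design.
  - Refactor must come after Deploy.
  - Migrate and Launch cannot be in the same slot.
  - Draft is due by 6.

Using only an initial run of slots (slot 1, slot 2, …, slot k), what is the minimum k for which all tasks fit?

3 slots

The precedence chain requires at least 3 distinct slots.
3 works (last occupied slot: 3): for example Design=3, Deploy=1, Launch=1, Migrate=3, Draft=1, Refactor=2, Plan=1, Test=2.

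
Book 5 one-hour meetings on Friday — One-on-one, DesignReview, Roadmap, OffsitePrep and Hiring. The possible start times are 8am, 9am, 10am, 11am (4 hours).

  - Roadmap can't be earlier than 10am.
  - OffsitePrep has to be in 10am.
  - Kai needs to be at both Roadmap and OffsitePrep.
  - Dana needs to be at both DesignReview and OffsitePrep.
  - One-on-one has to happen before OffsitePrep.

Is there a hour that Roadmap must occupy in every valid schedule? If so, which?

Roadmap's window is 10am–11am.
OffsitePrep is fixed at 10am, and Roadmap can't share a hour with OffsitePrep.
So Roadmap must be 11am.

11am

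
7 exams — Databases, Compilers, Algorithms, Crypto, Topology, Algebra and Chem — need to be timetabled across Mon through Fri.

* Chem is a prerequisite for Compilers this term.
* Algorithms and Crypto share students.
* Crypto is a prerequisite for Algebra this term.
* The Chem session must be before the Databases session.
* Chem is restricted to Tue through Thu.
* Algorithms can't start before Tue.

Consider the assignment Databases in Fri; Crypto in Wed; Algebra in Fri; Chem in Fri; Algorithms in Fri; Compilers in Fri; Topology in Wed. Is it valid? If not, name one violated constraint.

The Chem session must be before the Databases session — violated.
Crypto is a prerequisite for Algebra this term — holds.
Chem is a prerequisite for Compilers this term — violated.
Algorithms can't start before Tue — holds.
Algorithms and Crypto share students — holds.
Chem is restricted to Tue through Thu — violated.

No — it violates: Chem is restricted to Tue through Thu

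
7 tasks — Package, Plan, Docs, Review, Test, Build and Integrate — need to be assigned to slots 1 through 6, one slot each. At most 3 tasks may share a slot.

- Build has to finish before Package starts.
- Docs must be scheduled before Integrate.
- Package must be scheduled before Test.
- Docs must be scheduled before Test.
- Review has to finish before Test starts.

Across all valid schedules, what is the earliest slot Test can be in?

Precedence pushes Test to at least 3.
Test at 3 is achievable: Package=2; Build=1; Test=3; Integrate=2; Plan=2; Docs=1; Review=1.

3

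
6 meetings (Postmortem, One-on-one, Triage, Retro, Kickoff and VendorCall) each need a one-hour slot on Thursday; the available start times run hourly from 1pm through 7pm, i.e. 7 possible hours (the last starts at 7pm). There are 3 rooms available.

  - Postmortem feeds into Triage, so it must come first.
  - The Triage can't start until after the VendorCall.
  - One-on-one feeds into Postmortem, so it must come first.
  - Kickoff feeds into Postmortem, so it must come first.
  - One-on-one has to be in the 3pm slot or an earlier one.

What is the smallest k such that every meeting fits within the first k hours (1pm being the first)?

The precedence chain requires at least 3 distinct hours.
With at most 3 per hour and 6 meetings, at least 2 hours are needed.
3 works (last occupied hour: 3pm): for example Postmortem=2pm, VendorCall=1pm, Kickoff=1pm, Triage=3pm, Retro=2pm, One-on-one=1pm.

3 hours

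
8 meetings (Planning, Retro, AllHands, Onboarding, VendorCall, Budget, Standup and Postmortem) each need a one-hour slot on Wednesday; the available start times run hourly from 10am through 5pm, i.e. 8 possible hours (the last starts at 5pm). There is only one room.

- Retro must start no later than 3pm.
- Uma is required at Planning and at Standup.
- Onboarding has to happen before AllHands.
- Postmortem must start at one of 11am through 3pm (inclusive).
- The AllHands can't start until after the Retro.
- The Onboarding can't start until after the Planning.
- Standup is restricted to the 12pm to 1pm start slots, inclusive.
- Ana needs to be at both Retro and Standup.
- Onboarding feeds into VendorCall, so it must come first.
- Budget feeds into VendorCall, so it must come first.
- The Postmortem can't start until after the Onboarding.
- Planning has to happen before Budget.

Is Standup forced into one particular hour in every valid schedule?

No

Standup can be 12pm (e.g. Retro -> 2pm, Onboarding -> 11am, Standup -> 12pm, Postmortem -> 1pm, VendorCall -> 5pm, Budget -> 4pm, Planning -> 10am, AllHands -> 3pm) or 1pm (e.g. AllHands -> 3pm; VendorCall -> 5pm; Planning -> 10am; Budget -> 4pm; Retro -> 2pm; Postmortem -> 12pm; Standup -> 1pm; Onboarding -> 11am).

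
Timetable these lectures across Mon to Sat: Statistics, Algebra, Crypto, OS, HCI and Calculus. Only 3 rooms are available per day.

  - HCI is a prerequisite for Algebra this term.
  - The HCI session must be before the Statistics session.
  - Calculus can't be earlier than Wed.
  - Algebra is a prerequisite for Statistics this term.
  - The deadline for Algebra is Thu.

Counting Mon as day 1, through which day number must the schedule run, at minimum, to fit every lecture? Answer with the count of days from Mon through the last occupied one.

The precedence chain requires at least 3 distinct days.
With at most 3 per day and 6 lectures, at least 2 days are needed.
3 works (last occupied day: Wed): for example Calculus -> Wed, Statistics -> Wed, Crypto -> Mon, HCI -> Mon, Algebra -> Tue, OS -> Mon.

3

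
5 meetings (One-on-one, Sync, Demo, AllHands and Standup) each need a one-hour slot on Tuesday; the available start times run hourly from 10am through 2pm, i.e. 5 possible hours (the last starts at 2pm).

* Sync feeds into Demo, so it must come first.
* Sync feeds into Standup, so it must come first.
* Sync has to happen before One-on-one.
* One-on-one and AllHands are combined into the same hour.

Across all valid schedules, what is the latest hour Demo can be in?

2pm

Precedence pushes Demo to at least 11am.
Demo at 2pm is achievable: Sync -> 10am; AllHands -> 11am; One-on-one -> 11am; Standup -> 11am; Demo -> 2pm.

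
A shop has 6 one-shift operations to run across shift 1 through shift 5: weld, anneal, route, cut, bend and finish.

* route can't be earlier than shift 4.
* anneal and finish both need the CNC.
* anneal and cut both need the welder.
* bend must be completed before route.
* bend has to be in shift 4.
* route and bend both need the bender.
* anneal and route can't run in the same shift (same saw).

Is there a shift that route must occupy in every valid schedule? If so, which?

shift 5

route's window is shift 4–shift 5.
bend is fixed at shift 4, and route can't share a shift with bend.
So route must be shift 5.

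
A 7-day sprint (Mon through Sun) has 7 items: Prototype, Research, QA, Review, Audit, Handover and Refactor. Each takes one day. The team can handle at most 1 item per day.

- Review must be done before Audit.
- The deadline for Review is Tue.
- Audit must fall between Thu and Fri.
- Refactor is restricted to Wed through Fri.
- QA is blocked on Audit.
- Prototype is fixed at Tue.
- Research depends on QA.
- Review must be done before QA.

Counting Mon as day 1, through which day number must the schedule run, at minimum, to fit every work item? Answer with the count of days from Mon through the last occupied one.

7 days

The precedence chain requires at least 4 distinct days.
With at most 1 per day and 7 work items, at least 7 days are needed.
Propagating the time windows through the other constraints, Research can't land before Sat — that is day 6 counting from Mon — so the schedule must run through at least 6 days.
7 works (last occupied day: Sun): for example QA=Fri; Handover=Sun; Prototype=Tue; Refactor=Wed; Review=Mon; Research=Sat; Audit=Thu.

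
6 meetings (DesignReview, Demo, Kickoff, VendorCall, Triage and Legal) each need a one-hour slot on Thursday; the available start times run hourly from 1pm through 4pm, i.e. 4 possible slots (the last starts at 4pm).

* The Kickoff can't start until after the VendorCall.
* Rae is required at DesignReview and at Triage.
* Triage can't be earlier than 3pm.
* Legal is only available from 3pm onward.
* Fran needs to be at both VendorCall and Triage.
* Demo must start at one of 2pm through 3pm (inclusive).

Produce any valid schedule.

DesignReview=1pm, Triage=3pm, Legal=3pm, VendorCall=1pm, Demo=2pm, Kickoff=2pm

Checking: VendorCall(1pm) before Kickoff(2pm); DesignReview(1pm) != Triage(3pm); VendorCall(1pm) != Triage(3pm); Legal=3pm in [3pm,4pm]; Demo=2pm in [2pm,3pm]; Triage=3pm in [3pm,4pm].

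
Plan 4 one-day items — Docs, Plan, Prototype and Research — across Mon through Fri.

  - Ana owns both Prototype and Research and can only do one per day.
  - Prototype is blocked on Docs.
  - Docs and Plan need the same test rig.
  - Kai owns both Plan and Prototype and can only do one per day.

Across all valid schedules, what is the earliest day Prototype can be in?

Precedence pushes Prototype to at least Tue.
Prototype at Tue is achievable: Prototype in Tue, Research in Mon, Plan in Wed, Docs in Mon.

Tue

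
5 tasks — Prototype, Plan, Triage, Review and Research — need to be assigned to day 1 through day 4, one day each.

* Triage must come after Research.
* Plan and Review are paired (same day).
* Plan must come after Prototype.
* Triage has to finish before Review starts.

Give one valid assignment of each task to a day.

Research in day 1, Review in day 3, Triage in day 2, Prototype in day 1, Plan in day 3

Checking: Triage(day 2) before Review(day 3); Prototype(day 1) before Plan(day 3); Research(day 1) before Triage(day 2); Plan = Review = day 3.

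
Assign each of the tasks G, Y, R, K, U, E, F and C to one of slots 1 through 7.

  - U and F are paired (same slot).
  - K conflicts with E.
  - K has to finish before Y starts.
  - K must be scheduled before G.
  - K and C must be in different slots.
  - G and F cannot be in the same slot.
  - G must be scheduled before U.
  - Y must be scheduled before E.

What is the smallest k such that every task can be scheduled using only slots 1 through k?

The precedence chain requires at least 3 distinct slots.
3 works (last occupied slot: 3): for example K -> 1; R -> 1; C -> 2; F -> 3; G -> 2; U -> 3; E -> 3; Y -> 2.

3 slots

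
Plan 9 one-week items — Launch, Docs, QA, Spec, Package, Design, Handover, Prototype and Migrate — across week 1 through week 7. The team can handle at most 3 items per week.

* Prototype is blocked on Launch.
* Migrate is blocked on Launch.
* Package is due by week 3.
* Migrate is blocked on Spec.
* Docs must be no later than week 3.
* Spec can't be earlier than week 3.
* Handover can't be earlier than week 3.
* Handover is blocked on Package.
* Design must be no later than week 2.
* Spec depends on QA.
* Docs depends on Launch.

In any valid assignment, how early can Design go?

Design's own window allows nothing later than week 2.
Design at week 1 is achievable: Spec in week 3; Package in week 1; Design in week 1; Migrate in week 4; Prototype in week 2; Docs in week 2; QA in week 2; Handover in week 3; Launch in week 1.

week 1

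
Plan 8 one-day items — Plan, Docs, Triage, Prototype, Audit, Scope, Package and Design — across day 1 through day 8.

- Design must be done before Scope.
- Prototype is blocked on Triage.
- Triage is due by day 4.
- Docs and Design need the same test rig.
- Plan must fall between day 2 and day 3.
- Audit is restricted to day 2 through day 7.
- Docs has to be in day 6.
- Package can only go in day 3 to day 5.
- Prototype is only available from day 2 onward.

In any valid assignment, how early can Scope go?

day 2

Precedence pushes Scope to at least day 2.
Scope at day 2 is achievable: Audit -> day 2; Design -> day 1; Triage -> day 1; Plan -> day 2; Docs -> day 6; Scope -> day 2; Package -> day 3; Prototype -> day 2.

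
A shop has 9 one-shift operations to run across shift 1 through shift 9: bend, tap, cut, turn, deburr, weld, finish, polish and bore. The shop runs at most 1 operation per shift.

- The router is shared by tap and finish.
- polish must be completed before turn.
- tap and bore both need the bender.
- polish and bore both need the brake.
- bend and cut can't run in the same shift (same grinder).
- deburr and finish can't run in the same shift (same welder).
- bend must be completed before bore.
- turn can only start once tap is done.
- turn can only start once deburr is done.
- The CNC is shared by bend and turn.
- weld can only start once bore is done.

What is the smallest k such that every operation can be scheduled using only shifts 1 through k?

The precedence chain requires at least 3 distinct shifts.
With at most 1 per shift and 9 operations, at least 9 shifts are needed.
9 works (last occupied shift: shift 9): for example weld -> shift 7, turn -> shift 4, polish -> shift 3, bend -> shift 5, bore -> shift 6, cut -> shift 8, finish -> shift 9, tap -> shift 1, deburr -> shift 2.

9 shifts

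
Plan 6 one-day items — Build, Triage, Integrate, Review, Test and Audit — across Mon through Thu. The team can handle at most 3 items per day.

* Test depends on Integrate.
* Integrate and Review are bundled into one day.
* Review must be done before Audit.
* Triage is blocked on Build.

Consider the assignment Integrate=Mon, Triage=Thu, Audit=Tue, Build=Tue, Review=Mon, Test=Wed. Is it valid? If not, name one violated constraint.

The team can handle at most 3 items per day — holds.
Triage is blocked on Build — holds.
Test depends on Integrate — holds.
Review must be done before Audit — holds.
Integrate and Review are bundled into one day — holds.

Yes, all constraints hold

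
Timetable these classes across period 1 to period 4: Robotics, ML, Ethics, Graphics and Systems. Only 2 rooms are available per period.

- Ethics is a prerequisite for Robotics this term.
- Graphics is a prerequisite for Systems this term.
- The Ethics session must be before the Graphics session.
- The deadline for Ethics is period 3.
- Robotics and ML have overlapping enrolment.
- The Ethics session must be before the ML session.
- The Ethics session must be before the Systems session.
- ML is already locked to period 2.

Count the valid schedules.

6

Splitting on Robotics: it can be period 3 (3), period 4 (3). Listing each branch's schedules as (ML, Ethics, Graphics, Systems) by period number:
Robotics=period 3: (2,1,2,3) (2,1,2,4) (2,1,3,4) — 3.
Robotics=period 4: (2,1,2,3) (2,1,2,4) (2,1,3,4) — 3.
Summing: 3 + 3 = 6.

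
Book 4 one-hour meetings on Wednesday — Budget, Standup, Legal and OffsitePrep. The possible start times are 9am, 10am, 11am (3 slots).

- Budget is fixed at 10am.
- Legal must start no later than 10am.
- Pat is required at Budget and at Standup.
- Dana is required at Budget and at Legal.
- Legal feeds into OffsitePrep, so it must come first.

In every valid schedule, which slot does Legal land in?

9am

Legal's window is 9am–10am.
Budget is fixed at 10am, and Legal can't share a slot with Budget.
So Legal must be 9am.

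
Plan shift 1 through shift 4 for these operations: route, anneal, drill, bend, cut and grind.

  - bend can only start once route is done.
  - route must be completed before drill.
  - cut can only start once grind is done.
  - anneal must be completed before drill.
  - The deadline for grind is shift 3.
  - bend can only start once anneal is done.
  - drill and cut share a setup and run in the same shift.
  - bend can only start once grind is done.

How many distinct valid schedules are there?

Splitting on route: it can be shift 1 (26), shift 2 (21), shift 3 (9). Listing each branch's schedules as (anneal, drill, bend, cut, grind) by shift number:
route=shift 1: (1,2,2,2,1) (1,2,3,2,1) (1,2,4,2,1) (1,3,2,3,1) (1,3,3,3,1) (1,3,3,3,2) (1,3,4,3,1) (1,3,4,3,2) (1,4,2,4,1) (1,4,3,4,1) (1,4,3,4,2) (1,4,4,4,1) (1,4,4,4,2) (1,4,4,4,3) (2,3,3,3,1) (2,3,3,3,2) (2,3,4,3,1) (2,3,4,3,2) (2,4,3,4,1) (2,4,3,4,2) (2,4,4,4,1) (2,4,4,4,2) (2,4,4,4,3) (3,4,4,4,1) (3,4,4,4,2) (3,4,4,4,3) — 26.
route=shift 2: (1,3,3,3,1) (1,3,3,3,2) (1,3,4,3,1) (1,3,4,3,2) (1,4,3,4,1) (1,4,3,4,2) (1,4,4,4,1) (1,4,4,4,2) (1,4,4,4,3) (2,3,3,3,1) (2,3,3,3,2) (2,3,4,3,1) (2,3,4,3,2) (2,4,3,4,1) (2,4,3,4,2) (2,4,4,4,1) (2,4,4,4,2) (2,4,4,4,3) (3,4,4,4,1) (3,4,4,4,2) (3,4,4,4,3) — 21.
route=shift 3: (1,4,4,4,1) (1,4,4,4,2) (1,4,4,4,3) (2,4,4,4,1) (2,4,4,4,2) (2,4,4,4,3) (3,4,4,4,1) (3,4,4,4,2) (3,4,4,4,3) — 9.
Summing: 26 + 21 + 9 = 56.

56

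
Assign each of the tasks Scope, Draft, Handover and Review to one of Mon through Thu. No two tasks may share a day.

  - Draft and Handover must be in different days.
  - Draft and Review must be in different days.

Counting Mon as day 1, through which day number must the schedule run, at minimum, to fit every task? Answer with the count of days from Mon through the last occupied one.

4 days

With at most 1 per day and 4 tasks, at least 4 days are needed.
4 works (last occupied day: Thu): for example Draft -> Tue, Review -> Thu, Handover -> Wed, Scope -> Mon.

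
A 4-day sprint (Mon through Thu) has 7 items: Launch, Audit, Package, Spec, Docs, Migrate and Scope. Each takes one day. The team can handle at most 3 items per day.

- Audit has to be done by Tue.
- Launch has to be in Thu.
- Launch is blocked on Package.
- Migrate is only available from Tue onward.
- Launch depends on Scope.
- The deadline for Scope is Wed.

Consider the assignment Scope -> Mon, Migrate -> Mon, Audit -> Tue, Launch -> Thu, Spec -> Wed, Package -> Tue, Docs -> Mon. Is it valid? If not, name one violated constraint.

Launch has to be in Thu — holds.
The deadline for Scope is Wed — holds.
Launch depends on Scope — holds.
Audit has to be done by Tue — holds.
Migrate is only available from Tue onward — violated.
The team can handle at most 3 items per day — holds.
Launch is blocked on Package — holds.

No. Migrate is only available from Tue onward is not satisfied.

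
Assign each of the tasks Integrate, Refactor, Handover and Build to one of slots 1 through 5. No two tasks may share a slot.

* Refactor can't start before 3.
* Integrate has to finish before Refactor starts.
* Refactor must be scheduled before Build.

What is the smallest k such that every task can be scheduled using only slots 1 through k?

4 slots

The precedence chain requires at least 3 distinct slots.
With at most 1 per slot and 4 tasks, at least 4 slots are needed.
Propagating the time windows through the other constraints, Build can't land before 4, so the schedule must run through at least slot 4.
4 works (last occupied slot: 4): for example Build in 4, Integrate in 1, Refactor in 3, Handover in 2.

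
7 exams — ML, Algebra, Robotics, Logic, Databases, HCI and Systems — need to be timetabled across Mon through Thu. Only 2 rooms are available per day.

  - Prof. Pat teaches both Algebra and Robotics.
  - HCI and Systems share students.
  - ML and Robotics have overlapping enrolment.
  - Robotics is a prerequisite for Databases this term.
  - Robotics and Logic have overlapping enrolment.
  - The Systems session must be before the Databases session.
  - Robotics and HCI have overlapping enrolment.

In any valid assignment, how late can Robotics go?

Wed

Downstream work caps Robotics at Wed.
Robotics at Wed is achievable: Databases -> Thu, Logic -> Tue, ML -> Mon, Algebra -> Tue, HCI -> Thu, Robotics -> Wed, Systems -> Mon.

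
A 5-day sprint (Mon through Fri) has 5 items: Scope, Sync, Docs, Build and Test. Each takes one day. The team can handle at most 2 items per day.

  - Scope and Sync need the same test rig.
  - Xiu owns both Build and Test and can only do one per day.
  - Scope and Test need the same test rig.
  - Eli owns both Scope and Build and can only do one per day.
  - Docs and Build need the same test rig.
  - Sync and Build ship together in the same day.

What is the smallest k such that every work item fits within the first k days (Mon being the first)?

With at most 2 per day and 5 work items, at least 3 days are needed.
3 works (last occupied day: Wed): for example Build in Tue, Sync in Tue, Docs in Mon, Test in Wed, Scope in Mon.

3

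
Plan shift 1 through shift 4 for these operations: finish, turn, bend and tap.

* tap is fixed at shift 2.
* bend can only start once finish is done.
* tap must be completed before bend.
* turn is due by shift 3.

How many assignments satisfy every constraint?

15

Splitting on finish: it can be shift 1 (6), shift 2 (6), shift 3 (3). Listing each branch's schedules as (turn, bend, tap) by shift number:
finish=shift 1: (1,3,2) (1,4,2) (2,3,2) (2,4,2) (3,3,2) (3,4,2) — 6.
finish=shift 2: (1,3,2) (1,4,2) (2,3,2) (2,4,2) (3,3,2) (3,4,2) — 6.
finish=shift 3: (1,4,2) (2,4,2) (3,4,2) — 3.
Summing: 6 + 6 + 3 = 15.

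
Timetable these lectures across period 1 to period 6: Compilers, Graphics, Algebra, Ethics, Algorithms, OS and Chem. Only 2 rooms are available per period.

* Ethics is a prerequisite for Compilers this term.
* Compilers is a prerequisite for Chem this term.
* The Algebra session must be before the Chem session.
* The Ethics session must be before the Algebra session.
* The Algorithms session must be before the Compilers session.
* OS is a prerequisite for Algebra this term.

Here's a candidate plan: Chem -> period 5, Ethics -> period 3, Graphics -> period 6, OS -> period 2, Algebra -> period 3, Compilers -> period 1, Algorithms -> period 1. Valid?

No — it violates: Ethics is a prerequisite for Compilers this term

Only 2 rooms are available per period — holds.
The Algebra session must be before the Chem session — holds.
Compilers is a prerequisite for Chem this term — holds.
Ethics is a prerequisite for Compilers this term — violated.
The Algorithms session must be before the Compilers session — violated.
The Ethics session must be before the Algebra session — violated.
OS is a prerequisite for Algebra this term — holds.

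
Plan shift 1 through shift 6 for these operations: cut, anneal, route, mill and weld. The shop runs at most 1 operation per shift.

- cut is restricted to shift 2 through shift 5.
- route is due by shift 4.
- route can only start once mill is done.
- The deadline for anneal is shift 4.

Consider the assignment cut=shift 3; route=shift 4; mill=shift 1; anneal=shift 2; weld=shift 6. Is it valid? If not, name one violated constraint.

cut is restricted to shift 2 through shift 5 — holds.
route can only start once mill is done — holds.
The deadline for anneal is shift 4 — holds.
The shop runs at most 1 operation per shift — holds.
route is due by shift 4 — holds.

Yes, all constraints hold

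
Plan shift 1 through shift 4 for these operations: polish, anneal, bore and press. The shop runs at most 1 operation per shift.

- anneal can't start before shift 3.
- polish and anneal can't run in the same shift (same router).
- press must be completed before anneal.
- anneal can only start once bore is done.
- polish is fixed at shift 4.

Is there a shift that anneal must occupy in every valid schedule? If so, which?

shift 3

anneal's window is shift 3–shift 4.
polish is fixed at shift 4, and anneal can't share a shift with polish.
So anneal must be shift 3.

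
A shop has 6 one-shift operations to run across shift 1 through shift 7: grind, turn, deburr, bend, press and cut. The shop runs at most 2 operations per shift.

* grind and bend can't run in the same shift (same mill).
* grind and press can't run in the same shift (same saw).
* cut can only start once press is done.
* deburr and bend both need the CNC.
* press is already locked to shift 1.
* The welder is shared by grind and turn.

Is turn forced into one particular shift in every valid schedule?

No

turn can be shift 1 (e.g. cut=shift 2; press=shift 1; grind=shift 2; bend=shift 4; turn=shift 1; deburr=shift 3) or shift 2 (e.g. turn=shift 2, deburr=shift 1, press=shift 1, grind=shift 3, cut=shift 2, bend=shift 4).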